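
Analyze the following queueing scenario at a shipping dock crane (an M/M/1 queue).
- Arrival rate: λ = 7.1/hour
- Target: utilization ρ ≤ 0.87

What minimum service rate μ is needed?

ρ = λ/μ, so μ = λ/ρ
μ ≥ 7.1/0.87 = 8.1609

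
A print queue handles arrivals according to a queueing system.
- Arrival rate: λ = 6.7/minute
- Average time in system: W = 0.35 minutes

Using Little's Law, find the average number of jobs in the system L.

Little's Law: L = λW
L = 6.7 × 0.35 = 2.3450 jobs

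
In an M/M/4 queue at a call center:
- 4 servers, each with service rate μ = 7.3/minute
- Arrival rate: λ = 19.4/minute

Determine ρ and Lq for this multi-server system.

Traffic intensity: ρ = λ/(cμ) = 19.4/(4×7.3) = 0.6644
Since ρ = 0.6644 < 1, system is stable.
Offered load a = λ/μ = cρ = 19.4/7.3 = 2.6575
P₀ = [ Σₙ₌₀^3 aⁿ/n! + a^4/(4!(1-ρ)) ]⁻¹
Σ = a^0/0! + a^1/1! + a^2/2! + a^3/3! = 1.00000 + 2.65753 + 3.53124 + 3.12813 = 10.3169
a^4/(4!(1-ρ)) = 49.8787/(24 × 0.33562) = 6.1924
P₀ = 1/(10.3169 + 6.1924) = 0.06057
Lq = P₀·a^4·ρ / (4!(1-ρ)²) = 0.060572 × 49.8787 × 0.66438 / (24 × 0.11264) = 0.7425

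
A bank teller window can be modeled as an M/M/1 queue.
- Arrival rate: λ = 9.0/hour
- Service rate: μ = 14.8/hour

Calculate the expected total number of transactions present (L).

ρ = λ/μ = 9.0/14.8 = 0.6081
For M/M/1: L = λ/(μ-λ)
L = 9.0/(14.8-9.0) = 9.0/5.80
L = 1.5517 transactions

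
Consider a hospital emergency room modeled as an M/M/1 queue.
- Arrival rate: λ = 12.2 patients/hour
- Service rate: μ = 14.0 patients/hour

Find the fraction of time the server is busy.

Server utilization: ρ = λ/μ
ρ = 12.2/14.0 = 0.8714
The server is busy 87.14% of the time.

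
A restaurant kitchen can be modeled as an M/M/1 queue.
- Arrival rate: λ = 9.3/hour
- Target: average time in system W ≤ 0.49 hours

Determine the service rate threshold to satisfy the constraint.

For M/M/1: W = 1/(μ-λ)
Need W ≤ 0.49, so 1/(μ-λ) ≤ 0.49
μ - λ ≥ 1/0.49 = 2.0408
μ ≥ 9.3 + 2.0408 = 11.3408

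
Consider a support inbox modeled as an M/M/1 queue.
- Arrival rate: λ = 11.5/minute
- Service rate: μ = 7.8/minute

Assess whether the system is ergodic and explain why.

Stability requires ρ = λ/(cμ) < 1
ρ = 11.5/(1 × 7.8) = 11.5/7.80 = 1.4744
Since 1.4744 ≥ 1, the system is UNSTABLE.
Queue grows without bound. Need μ > λ = 11.5.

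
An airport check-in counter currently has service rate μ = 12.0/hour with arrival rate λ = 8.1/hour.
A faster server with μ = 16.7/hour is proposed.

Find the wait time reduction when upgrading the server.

System 1: ρ₁ = 8.1/12.0 = 0.6750, W₁ = 1/(12.0-8.1) = 0.25641
System 2: ρ₂ = 8.1/16.7 = 0.4850, W₂ = 1/(16.7-8.1) = 0.11628
Improvement: (W₁-W₂)/W₁ = (0.25641-0.11628)/0.25641 = 54.65%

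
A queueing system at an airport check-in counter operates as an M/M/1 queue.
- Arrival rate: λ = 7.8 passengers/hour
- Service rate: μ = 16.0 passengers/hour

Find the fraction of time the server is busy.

Server utilization: ρ = λ/μ
ρ = 7.8/16.0 = 0.4875
The server is busy 48.75% of the time.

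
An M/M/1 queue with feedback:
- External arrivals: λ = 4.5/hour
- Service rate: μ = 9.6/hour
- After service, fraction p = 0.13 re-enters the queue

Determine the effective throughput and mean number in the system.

Effective arrival rate: λ_eff = λ/(1-p) = 4.5/(1-0.13) = 4.5/0.87 = 5.1724
ρ = λ_eff/μ = 5.1724/9.6 = 0.53879
L = ρ/(1-ρ) = 0.53879/(1-0.53879) = 1.1682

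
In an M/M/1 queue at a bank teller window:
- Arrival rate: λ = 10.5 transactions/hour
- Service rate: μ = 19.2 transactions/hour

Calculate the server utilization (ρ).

Server utilization: ρ = λ/μ
ρ = 10.5/19.2 = 0.5469
The server is busy 54.69% of the time.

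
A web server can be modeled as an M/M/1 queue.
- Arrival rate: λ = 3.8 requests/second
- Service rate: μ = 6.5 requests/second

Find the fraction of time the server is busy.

Server utilization: ρ = λ/μ
ρ = 3.8/6.5 = 0.5846
The server is busy 58.46% of the time.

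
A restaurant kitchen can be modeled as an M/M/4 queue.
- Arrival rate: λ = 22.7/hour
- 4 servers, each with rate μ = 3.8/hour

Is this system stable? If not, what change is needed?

Stability requires ρ = λ/(cμ) < 1
ρ = 22.7/(4 × 3.8) = 22.7/15.20 = 1.4934
Since 1.4934 ≥ 1, the system is UNSTABLE.
Need c > λ/μ = 22.7/3.8 = 5.97.
Minimum servers needed: c = 6.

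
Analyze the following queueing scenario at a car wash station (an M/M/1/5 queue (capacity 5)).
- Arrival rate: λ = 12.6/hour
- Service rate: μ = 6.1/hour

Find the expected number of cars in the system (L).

ρ = λ/μ = 12.6/6.1 = 2.0656
P₀ = (1-ρ)/(1-ρ^(K+1)) = (1-2.0656)/(1-2.0656^6) = -1.0656/-76.6743 = 0.01390
P_K = P₀×ρ^K = 0.013898 × 2.0656^5 = 0.013898 × 37.6037 = 0.5226
L = ρ[1 - (K+1)ρ^K + Kρ^(K+1)] / [(1-ρ)(1-ρ^(K+1))]
L = 2.0656 × (1 - 6×37.6037 + 5×77.6743) / ((1 - 2.0656) × (1 - 77.6743)) = 4.1398 cars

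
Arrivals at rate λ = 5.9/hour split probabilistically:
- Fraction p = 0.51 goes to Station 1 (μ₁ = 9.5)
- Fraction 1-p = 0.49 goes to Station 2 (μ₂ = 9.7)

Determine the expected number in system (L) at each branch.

Effective rates: λ₁ = 5.9×0.51 = 3.009, λ₂ = 5.9×0.49 = 2.891
Station 1: ρ₁ = 3.009/9.5 = 0.31674, L₁ = ρ₁/(1-ρ₁) = 0.31674/(1-0.31674) = 0.4636
Station 2: ρ₂ = 2.891/9.7 = 0.29804, L₂ = ρ₂/(1-ρ₂) = 0.29804/(1-0.29804) = 0.4246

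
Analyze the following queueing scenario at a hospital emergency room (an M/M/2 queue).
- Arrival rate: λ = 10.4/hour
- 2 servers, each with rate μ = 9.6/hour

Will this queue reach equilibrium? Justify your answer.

Stability requires ρ = λ/(cμ) < 1
ρ = 10.4/(2 × 9.6) = 10.4/19.20 = 0.5417
Since 0.5417 < 1, the system is STABLE.
The servers are busy 54.17% of the time.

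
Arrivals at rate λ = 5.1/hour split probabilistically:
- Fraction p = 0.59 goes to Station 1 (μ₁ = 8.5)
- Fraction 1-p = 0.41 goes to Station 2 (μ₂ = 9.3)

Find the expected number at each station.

Effective rates: λ₁ = 5.1×0.59 = 3.009, λ₂ = 5.1×0.41 = 2.091
Station 1: ρ₁ = 3.009/8.5 = 0.3540, L₁ = ρ₁/(1-ρ₁) = 0.3540/(1-0.3540) = 0.5480
Station 2: ρ₂ = 2.091/9.3 = 0.22484, L₂ = ρ₂/(1-ρ₂) = 0.22484/(1-0.22484) = 0.2901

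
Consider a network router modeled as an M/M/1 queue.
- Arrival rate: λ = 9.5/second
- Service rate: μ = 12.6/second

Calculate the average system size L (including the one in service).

ρ = λ/μ = 9.5/12.6 = 0.7540
For M/M/1: L = λ/(μ-λ)
L = 9.5/(12.6-9.5) = 9.5/3.10
L = 3.0645 packets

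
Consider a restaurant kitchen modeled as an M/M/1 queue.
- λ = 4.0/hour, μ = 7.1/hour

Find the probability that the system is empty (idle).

ρ = λ/μ = 4.0/7.1 = 0.5634
P(0) = 1 - ρ = 1 - 0.5634 = 0.4366
The server is idle 43.66% of the time.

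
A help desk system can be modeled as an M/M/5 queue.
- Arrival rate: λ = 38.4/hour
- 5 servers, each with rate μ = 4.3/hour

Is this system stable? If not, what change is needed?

Stability requires ρ = λ/(cμ) < 1
ρ = 38.4/(5 × 4.3) = 38.4/21.50 = 1.7860
Since 1.7860 ≥ 1, the system is UNSTABLE.
Need c > λ/μ = 38.4/4.3 = 8.93.
Minimum servers needed: c = 9.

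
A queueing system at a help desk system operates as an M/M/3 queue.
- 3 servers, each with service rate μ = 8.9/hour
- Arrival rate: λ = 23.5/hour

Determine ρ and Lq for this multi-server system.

Traffic intensity: ρ = λ/(cμ) = 23.5/(3×8.9) = 0.8801
Since ρ = 0.8801 < 1, system is stable.
Offered load a = λ/μ = cρ = 23.5/8.9 = 2.6404
P₀ = [ Σₙ₌₀^2 aⁿ/n! + a^3/(3!(1-ρ)) ]⁻¹
Σ = a^0/0! + a^1/1! + a^2/2! = 1.0000 + 2.6404 + 3.4860 = 7.1264
a^3/(3!(1-ρ)) = 18.4091/(6 × 0.11985) = 25.6002
P₀ = 1/(7.1264 + 25.6002) = 0.03056
Lq = P₀·a^3·ρ / (3!(1-ρ)²) = 0.030556 × 18.4091 × 0.88015 / (6 × 0.014364) = 5.7446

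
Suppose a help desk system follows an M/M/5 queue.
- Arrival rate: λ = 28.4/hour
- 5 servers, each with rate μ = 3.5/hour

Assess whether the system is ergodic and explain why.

Stability requires ρ = λ/(cμ) < 1
ρ = 28.4/(5 × 3.5) = 28.4/17.50 = 1.6229
Since 1.6229 ≥ 1, the system is UNSTABLE.
Need c > λ/μ = 28.4/3.5 = 8.11.
Minimum servers needed: c = 9.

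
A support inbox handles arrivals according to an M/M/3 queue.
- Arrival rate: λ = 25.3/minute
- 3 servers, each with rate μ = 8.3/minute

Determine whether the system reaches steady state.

Stability requires ρ = λ/(cμ) < 1
ρ = 25.3/(3 × 8.3) = 25.3/24.90 = 1.0161
Since 1.0161 ≥ 1, the system is UNSTABLE.
Need c > λ/μ = 25.3/8.3 = 3.05.
Minimum servers needed: c = 4.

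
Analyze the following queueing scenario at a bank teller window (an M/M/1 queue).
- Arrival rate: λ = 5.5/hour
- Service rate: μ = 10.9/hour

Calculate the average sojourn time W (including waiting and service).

First, compute utilization: ρ = λ/μ = 5.5/10.9 = 0.5046
For M/M/1: W = 1/(μ-λ)
W = 1/(10.9-5.5) = 1/5.40
W = 0.1852 hours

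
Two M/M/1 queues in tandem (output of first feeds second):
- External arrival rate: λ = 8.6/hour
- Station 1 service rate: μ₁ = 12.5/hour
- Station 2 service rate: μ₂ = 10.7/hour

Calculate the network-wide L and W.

By Jackson's theorem, each station behaves as independent M/M/1.
Station 1: ρ₁ = 8.6/12.5 = 0.6880, L₁ = ρ₁/(1-ρ₁) = λ/(μ₁-λ) = 8.6/3.90 = 2.20513
Station 2: ρ₂ = 8.6/10.7 = 0.8037, L₂ = ρ₂/(1-ρ₂) = λ/(μ₂-λ) = 8.6/2.10 = 4.09524
Total: L = L₁ + L₂ = 2.20513 + 4.09524 = 6.3004
W = L/λ = 6.3004/8.6 = 0.7326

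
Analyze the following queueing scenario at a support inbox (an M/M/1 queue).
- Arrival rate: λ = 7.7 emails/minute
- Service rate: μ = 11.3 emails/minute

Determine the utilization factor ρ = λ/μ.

Server utilization: ρ = λ/μ
ρ = 7.7/11.3 = 0.6814
The server is busy 68.14% of the time.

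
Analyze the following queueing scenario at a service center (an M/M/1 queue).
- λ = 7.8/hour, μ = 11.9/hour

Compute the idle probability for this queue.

ρ = λ/μ = 7.8/11.9 = 0.6555
P(0) = 1 - ρ = 1 - 0.6555 = 0.3445
The server is idle 34.45% of the time.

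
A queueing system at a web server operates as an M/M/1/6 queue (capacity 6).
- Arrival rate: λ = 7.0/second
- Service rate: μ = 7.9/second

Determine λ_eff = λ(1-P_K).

ρ = λ/μ = 7.0/7.9 = 0.886076
P₀ = (1-ρ)/(1-ρ^(K+1)) = (1-0.886076)/(1-0.886076^7) = 0.11392/0.57116 = 0.1995
P_K = P₀×ρ^K = 0.19946 × 0.886076^6 = 0.19946 × 0.48398 = 0.09653
λ_eff = λ(1-P_K) = 7.0 × (1 - 0.09653) = 7.0 × 0.90347 = 6.3243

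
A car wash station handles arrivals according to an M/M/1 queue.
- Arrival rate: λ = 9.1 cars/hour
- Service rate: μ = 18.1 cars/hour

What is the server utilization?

Server utilization: ρ = λ/μ
ρ = 9.1/18.1 = 0.5028
The server is busy 50.28% of the time.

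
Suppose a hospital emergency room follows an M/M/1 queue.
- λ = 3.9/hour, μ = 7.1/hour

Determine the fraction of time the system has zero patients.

ρ = λ/μ = 3.9/7.1 = 0.5493
P(0) = 1 - ρ = 1 - 0.5493 = 0.4507
The server is idle 45.07% of the time.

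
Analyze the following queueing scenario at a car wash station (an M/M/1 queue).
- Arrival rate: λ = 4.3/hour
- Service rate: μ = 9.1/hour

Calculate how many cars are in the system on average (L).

ρ = λ/μ = 4.3/9.1 = 0.4725
For M/M/1: L = λ/(μ-λ)
L = 4.3/(9.1-4.3) = 4.3/4.80
L = 0.8958 cars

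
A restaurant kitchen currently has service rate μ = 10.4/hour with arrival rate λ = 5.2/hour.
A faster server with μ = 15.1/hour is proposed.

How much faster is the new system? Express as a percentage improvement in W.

System 1: ρ₁ = 5.2/10.4 = 0.5000, W₁ = 1/(10.4-5.2) = 0.192308
System 2: ρ₂ = 5.2/15.1 = 0.3444, W₂ = 1/(15.1-5.2) = 0.101010
Improvement: (W₁-W₂)/W₁ = (0.192308-0.101010)/0.192308 = 47.47%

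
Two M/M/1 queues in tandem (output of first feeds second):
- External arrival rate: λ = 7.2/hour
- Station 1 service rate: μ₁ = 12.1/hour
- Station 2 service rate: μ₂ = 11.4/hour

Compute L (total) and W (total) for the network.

By Jackson's theorem, each station behaves as independent M/M/1.
Station 1: ρ₁ = 7.2/12.1 = 0.5950, L₁ = ρ₁/(1-ρ₁) = λ/(μ₁-λ) = 7.2/4.90 = 1.4694
Station 2: ρ₂ = 7.2/11.4 = 0.6316, L₂ = ρ₂/(1-ρ₂) = λ/(μ₂-λ) = 7.2/4.20 = 1.7143
Total: L = L₁ + L₂ = 1.4694 + 1.7143 = 3.1837
W = L/λ = 3.1837/7.2 = 0.4422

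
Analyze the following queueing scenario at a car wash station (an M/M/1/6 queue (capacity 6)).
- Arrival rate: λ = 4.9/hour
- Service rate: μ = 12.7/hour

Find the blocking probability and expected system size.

ρ = λ/μ = 4.9/12.7 = 0.38583
P₀ = (1-ρ)/(1-ρ^(K+1)) = (1-0.38583)/(1-0.38583^7) = 0.6142/0.9987 = 0.6150
P_K = P₀×ρ^K = 0.6150 × 0.38583^6 = 0.6150 × 0.003299 = 0.002029
Blocking probability P_6 = 0.002029 (0.20%)
L = ρ[1 - (K+1)ρ^K + Kρ^(K+1)] / [(1-ρ)(1-ρ^(K+1))]
L = 0.38583 × (1 - 7×0.003299 + 6×0.001273) / ((1 - 0.38583) × (1 - 0.001273)) = 0.6193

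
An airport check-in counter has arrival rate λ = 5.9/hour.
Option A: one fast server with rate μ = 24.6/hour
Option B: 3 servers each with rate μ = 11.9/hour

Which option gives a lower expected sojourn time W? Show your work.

Option A: single server μ = 24.6 (M/M/1)
  ρ_A = 5.9/24.6 = 0.2398
  W_A = 1/(μ-λ) = 1/(24.6-5.9) = 1/18.70 = 0.05348

Option B: 3 servers μ = 11.9 (M/M/3)
  ρ_B = λ/(cμ) = 5.9/(3×11.9) = 0.1653
  Offered load a = λ/μ = cρ = 5.9/11.9 = 0.4958
  P₀ = [ Σₙ₌₀^2 aⁿ/n! + a^3/(3!(1-ρ)) ]⁻¹
  Σ = a^0/0! + a^1/1! + a^2/2! = 1.0000 + 0.4958 + 0.1229 = 1.6187
  a^3/(3!(1-ρ)) = 0.121875/(6 × 0.834734) = 0.02433
  P₀ = 1/(1.6187 + 0.02433) = 0.6086
  Lq = P₀·a^3·ρ / (3!(1-ρ)²) = 0.60863 × 0.12188 × 0.16527 / (6 × 0.69678) = 0.002932
  Wq_B = Lq/λ = 0.0029323/5.9 = 0.0004970
  W_B = Wq_B + 1/μ = 0.0004970 + 0.08403 = 0.08453

Since W_A = 0.05348 < W_B = 0.08453, Option A (single fast server) has the shorter time in system.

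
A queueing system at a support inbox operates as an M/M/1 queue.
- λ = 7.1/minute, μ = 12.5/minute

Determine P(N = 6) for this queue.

ρ = λ/μ = 7.1/12.5 = 0.5680
P(n) = (1-ρ)ρⁿ
P(6) = (1-0.5680) × 0.5680^6
P(6) = 0.4320 × 0.03358
P(6) = 0.01451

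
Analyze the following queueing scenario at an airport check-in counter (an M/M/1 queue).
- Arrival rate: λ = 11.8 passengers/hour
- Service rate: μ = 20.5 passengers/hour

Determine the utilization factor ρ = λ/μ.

Server utilization: ρ = λ/μ
ρ = 11.8/20.5 = 0.5756
The server is busy 57.56% of the time.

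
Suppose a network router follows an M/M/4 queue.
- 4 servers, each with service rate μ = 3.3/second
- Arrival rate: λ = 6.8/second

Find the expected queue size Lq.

Traffic intensity: ρ = λ/(cμ) = 6.8/(4×3.3) = 0.5152
Since ρ = 0.5152 < 1, system is stable.
Offered load a = λ/μ = cρ = 6.8/3.3 = 2.0606
P₀ = [ Σₙ₌₀^3 aⁿ/n! + a^4/(4!(1-ρ)) ]⁻¹
Σ = a^0/0! + a^1/1! + a^2/2! + a^3/3! = 1.0000 + 2.0606 + 2.1230 + 1.4583 = 6.6419
a^4/(4!(1-ρ)) = 18.0293/(24 × 0.48485) = 1.5494
P₀ = 1/(6.6419 + 1.5494) = 0.1221
Lq = P₀·a^4·ρ / (4!(1-ρ)²) = 0.1221 × 18.0293 × 0.5152 / (24 × 0.2351) = 0.2010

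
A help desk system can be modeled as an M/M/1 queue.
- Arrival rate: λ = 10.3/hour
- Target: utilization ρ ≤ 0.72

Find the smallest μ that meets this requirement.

ρ = λ/μ, so μ = λ/ρ
μ ≥ 10.3/0.72 = 14.3056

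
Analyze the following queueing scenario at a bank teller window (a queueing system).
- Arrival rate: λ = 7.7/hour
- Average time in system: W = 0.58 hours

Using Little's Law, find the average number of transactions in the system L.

Little's Law: L = λW
L = 7.7 × 0.58 = 4.4660 transactions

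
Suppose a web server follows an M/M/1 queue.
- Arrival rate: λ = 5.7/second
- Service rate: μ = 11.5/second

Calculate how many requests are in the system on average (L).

ρ = λ/μ = 5.7/11.5 = 0.4957
For M/M/1: L = λ/(μ-λ)
L = 5.7/(11.5-5.7) = 5.7/5.80
L = 0.9828 requests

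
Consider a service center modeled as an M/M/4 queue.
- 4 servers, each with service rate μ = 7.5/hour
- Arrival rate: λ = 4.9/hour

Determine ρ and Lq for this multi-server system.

Traffic intensity: ρ = λ/(cμ) = 4.9/(4×7.5) = 0.1633
Since ρ = 0.1633 < 1, system is stable.
Offered load a = λ/μ = cρ = 4.9/7.5 = 0.6533
P₀ = [ Σₙ₌₀^3 aⁿ/n! + a^4/(4!(1-ρ)) ]⁻¹
Σ = a^0/0! + a^1/1! + a^2/2! + a^3/3! = 1.0000 + 0.6533 + 0.2134 + 0.04648 = 1.9132
a^4/(4!(1-ρ)) = 0.18220/(24 × 0.83667) = 0.009074
P₀ = 1/(1.9132 + 0.009074) = 0.5202
Lq = P₀·a^4·ρ / (4!(1-ρ)²) = 0.52021 × 0.18220 × 0.16333 / (24 × 0.70001) = 0.0009215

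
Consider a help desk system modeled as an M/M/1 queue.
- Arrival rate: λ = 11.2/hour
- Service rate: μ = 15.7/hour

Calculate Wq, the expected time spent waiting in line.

First, compute utilization: ρ = λ/μ = 11.2/15.7 = 0.7134
For M/M/1: Wq = λ/(μ(μ-λ))
Wq = 11.2/(15.7 × (15.7-11.2))
Wq = 11.2/(15.7 × 4.50)
Wq = 0.1585 hours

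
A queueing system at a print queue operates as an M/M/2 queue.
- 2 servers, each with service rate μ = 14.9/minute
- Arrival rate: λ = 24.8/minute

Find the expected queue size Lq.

Traffic intensity: ρ = λ/(cμ) = 24.8/(2×14.9) = 0.8322
Since ρ = 0.8322 < 1, system is stable.
Offered load a = λ/μ = cρ = 24.8/14.9 = 1.6644
P₀ = [ Σₙ₌₀^1 aⁿ/n! + a^2/(2!(1-ρ)) ]⁻¹
Σ = a^0/0! + a^1/1! = 1.0000 + 1.6644 = 2.6644
a^2/(2!(1-ρ)) = 2.77033/(2 × 0.167785) = 8.2556
P₀ = 1/(2.6644 + 8.2556) = 0.09158
Lq = P₀·a^2·ρ / (2!(1-ρ)²) = 0.0915751 × 2.77033 × 0.832215 / (2 × 0.0281519) = 3.7498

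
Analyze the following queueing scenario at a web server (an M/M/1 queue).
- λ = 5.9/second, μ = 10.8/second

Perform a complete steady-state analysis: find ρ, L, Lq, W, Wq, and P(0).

Step 1: ρ = λ/μ = 5.9/10.8 = 0.5463
Step 2: L = λ/(μ-λ) = 5.9/4.90 = 1.2041
Step 3: Lq = λ²/(μ(μ-λ)) = 34.81/(10.8×4.90) = 0.6578
Step 4: W = 1/(μ-λ) = 1/4.90 = 0.20408
Step 5: Wq = λ/(μ(μ-λ)) = 5.9/(10.8×4.90) = 0.1115
Step 6: P(0) = 1-ρ = 0.4537
Verify: L = λW = 5.9×0.20408 = 1.2041 ✔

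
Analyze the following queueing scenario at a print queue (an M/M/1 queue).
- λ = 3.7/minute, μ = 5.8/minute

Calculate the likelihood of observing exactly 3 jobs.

ρ = λ/μ = 3.7/5.8 = 0.63793
P(n) = (1-ρ)ρⁿ
P(3) = (1-0.63793) × 0.63793^3
P(3) = 0.3621 × 0.2596
P(3) = 0.09400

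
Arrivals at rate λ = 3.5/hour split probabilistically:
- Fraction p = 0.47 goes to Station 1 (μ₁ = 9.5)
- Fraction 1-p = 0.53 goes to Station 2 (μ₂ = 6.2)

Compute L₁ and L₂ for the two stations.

Effective rates: λ₁ = 3.5×0.47 = 1.645, λ₂ = 3.5×0.53 = 1.855
Station 1: ρ₁ = 1.645/9.5 = 0.17316, L₁ = ρ₁/(1-ρ₁) = 0.17316/(1-0.17316) = 0.2094
Station 2: ρ₂ = 1.855/6.2 = 0.2992, L₂ = ρ₂/(1-ρ₂) = 0.2992/(1-0.2992) = 0.4269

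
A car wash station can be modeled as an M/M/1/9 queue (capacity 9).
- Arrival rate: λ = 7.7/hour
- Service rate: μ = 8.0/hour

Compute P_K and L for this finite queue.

ρ = λ/μ = 7.7/8.0 = 0.9625
P₀ = (1-ρ)/(1-ρ^(K+1)) = (1-0.9625)/(1-0.9625^10) = 0.03750/0.3176 = 0.1181
P_K = P₀×ρ^K = 0.11805 × 0.9625^9 = 0.11805 × 0.70894 = 0.08369
Blocking probability P_9 = 0.08369 (8.37%)
L = ρ[1 - (K+1)ρ^K + Kρ^(K+1)] / [(1-ρ)(1-ρ^(K+1))]
L = 0.9625 × (1 - 10×0.7089354 + 9×0.6823503) / ((1 - 0.9625) × (1 - 0.6823503)) = 4.1854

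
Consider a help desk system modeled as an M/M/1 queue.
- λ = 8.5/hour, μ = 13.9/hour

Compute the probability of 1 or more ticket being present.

ρ = λ/μ = 8.5/13.9 = 0.6115
P(N ≥ n) = ρⁿ
P(N ≥ 1) = 0.6115^1
P(N ≥ 1) = 0.6115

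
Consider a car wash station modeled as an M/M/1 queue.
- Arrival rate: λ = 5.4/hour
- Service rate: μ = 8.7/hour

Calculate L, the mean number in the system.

ρ = λ/μ = 5.4/8.7 = 0.6207
For M/M/1: L = λ/(μ-λ)
L = 5.4/(8.7-5.4) = 5.4/3.30
L = 1.6364 cars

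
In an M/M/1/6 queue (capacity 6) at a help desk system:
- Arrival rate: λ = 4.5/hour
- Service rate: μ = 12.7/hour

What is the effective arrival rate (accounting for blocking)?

ρ = λ/μ = 4.5/12.7 = 0.35433
P₀ = (1-ρ)/(1-ρ^(K+1)) = (1-0.35433)/(1-0.35433^7) = 0.64567/0.99930 = 0.6461
P_K = P₀×ρ^K = 0.6461 × 0.35433^6 = 0.6461 × 0.001979 = 0.001279
λ_eff = λ(1-P_K) = 4.5 × (1 - 0.001279) = 4.5 × 0.9987 = 4.4942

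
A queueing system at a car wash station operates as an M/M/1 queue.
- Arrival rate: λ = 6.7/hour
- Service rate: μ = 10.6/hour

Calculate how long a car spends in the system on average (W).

First, compute utilization: ρ = λ/μ = 6.7/10.6 = 0.6321
For M/M/1: W = 1/(μ-λ)
W = 1/(10.6-6.7) = 1/3.90
W = 0.2564 hours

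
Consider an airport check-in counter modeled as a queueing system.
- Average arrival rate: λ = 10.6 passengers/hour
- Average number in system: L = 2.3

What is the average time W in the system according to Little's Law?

Little's Law: L = λW, so W = L/λ
W = 2.3/10.6 = 0.2170 hours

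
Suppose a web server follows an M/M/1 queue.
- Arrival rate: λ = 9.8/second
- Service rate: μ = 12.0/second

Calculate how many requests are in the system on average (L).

ρ = λ/μ = 9.8/12.0 = 0.8167
For M/M/1: L = λ/(μ-λ)
L = 9.8/(12.0-9.8) = 9.8/2.20
L = 4.4545 requests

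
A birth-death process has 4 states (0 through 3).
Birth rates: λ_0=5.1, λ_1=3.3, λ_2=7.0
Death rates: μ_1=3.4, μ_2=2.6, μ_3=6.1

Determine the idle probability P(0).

Ratios P(n)/P(0) = (λ₀···λₙ₋₁)/(μ₁···μₙ):
P(1)/P(0) = (5.1)/(3.4) = 1.50000
P(2)/P(0) = (5.1×3.3)/(3.4×2.6) = 1.90385
P(3)/P(0) = (5.1×3.3×7.0)/(3.4×2.6×6.1) = 2.18474

Normalization: ∑ P(n) = 1
P(0) × (1.00000 + 1.50000 + 1.90385 + 2.18474) = 1
P(0) × 6.5886 = 1
P(0) = 1/6.5886 = 0.1518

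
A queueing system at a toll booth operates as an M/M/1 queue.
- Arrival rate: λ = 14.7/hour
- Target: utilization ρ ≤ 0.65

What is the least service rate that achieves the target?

ρ = λ/μ, so μ = λ/ρ
μ ≥ 14.7/0.65 = 22.6154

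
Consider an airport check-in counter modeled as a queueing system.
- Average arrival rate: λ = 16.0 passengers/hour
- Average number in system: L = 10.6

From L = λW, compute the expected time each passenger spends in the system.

Little's Law: L = λW, so W = L/λ
W = 10.6/16.0 = 0.6625 hours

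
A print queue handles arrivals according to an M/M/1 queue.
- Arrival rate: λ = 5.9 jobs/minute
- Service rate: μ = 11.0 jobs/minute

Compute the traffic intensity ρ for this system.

Server utilization: ρ = λ/μ
ρ = 5.9/11.0 = 0.5364
The server is busy 53.64% of the time.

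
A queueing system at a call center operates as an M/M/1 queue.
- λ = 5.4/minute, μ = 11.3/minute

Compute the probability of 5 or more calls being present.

ρ = λ/μ = 5.4/11.3 = 0.47788
P(N ≥ n) = ρⁿ
P(N ≥ 5) = 0.47788^5
P(N ≥ 5) = 0.02492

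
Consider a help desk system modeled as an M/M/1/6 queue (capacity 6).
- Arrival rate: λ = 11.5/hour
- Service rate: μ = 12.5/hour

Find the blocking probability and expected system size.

ρ = λ/μ = 11.5/12.5 = 0.9200
P₀ = (1-ρ)/(1-ρ^(K+1)) = (1-0.9200)/(1-0.9200^7) = 0.08000/0.4422 = 0.1809
P_K = P₀×ρ^K = 0.1809 × 0.9200^6 = 0.1809 × 0.6064 = 0.1097
Blocking probability P_6 = 0.1097 (10.97%)
L = ρ[1 - (K+1)ρ^K + Kρ^(K+1)] / [(1-ρ)(1-ρ^(K+1))]
L = 0.9200 × (1 - 7×0.6063550 + 6×0.5578466) / ((1 - 0.9200) × (1 - 0.5578466)) = 2.6684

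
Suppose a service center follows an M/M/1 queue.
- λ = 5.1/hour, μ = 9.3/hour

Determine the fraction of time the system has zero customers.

ρ = λ/μ = 5.1/9.3 = 0.5484
P(0) = 1 - ρ = 1 - 0.5484 = 0.4516
The server is idle 45.16% of the time.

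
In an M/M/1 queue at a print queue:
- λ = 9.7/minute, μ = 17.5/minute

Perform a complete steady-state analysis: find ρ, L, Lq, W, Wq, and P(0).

Step 1: ρ = λ/μ = 9.7/17.5 = 0.5543
Step 2: L = λ/(μ-λ) = 9.7/7.80 = 1.2436
Step 3: Lq = λ²/(μ(μ-λ)) = 94.09/(17.5×7.80) = 0.6893
Step 4: W = 1/(μ-λ) = 1/7.80 = 0.12821
Step 5: Wq = λ/(μ(μ-λ)) = 9.7/(17.5×7.80) = 0.07106
Step 6: P(0) = 1-ρ = 0.4457
Verify: L = λW = 9.7×0.12821 = 1.2436 ✔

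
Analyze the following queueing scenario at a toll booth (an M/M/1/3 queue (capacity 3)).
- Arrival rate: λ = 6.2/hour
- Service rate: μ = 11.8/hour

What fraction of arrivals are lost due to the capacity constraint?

ρ = λ/μ = 6.2/11.8 = 0.52542
P₀ = (1-ρ)/(1-ρ^(K+1)) = (1-0.52542)/(1-0.52542^4) = 0.4746/0.9238 = 0.5137
P_K = P₀×ρ^K = 0.51373 × 0.52542^3 = 0.51373 × 0.14505 = 0.07452
Blocking probability = 7.45%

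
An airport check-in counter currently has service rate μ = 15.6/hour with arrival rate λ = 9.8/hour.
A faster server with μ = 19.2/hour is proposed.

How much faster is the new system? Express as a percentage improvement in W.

System 1: ρ₁ = 9.8/15.6 = 0.6282, W₁ = 1/(15.6-9.8) = 0.17241
System 2: ρ₂ = 9.8/19.2 = 0.5104, W₂ = 1/(19.2-9.8) = 0.10638
Improvement: (W₁-W₂)/W₁ = (0.17241-0.10638)/0.17241 = 38.30%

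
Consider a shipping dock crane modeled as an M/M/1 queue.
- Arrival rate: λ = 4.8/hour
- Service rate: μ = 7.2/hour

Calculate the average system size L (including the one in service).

ρ = λ/μ = 4.8/7.2 = 0.6667
For M/M/1: L = λ/(μ-λ)
L = 4.8/(7.2-4.8) = 4.8/2.40
L = 2.0000 containers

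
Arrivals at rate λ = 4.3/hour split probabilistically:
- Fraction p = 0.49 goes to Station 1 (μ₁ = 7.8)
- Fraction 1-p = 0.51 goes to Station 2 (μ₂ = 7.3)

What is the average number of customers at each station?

Effective rates: λ₁ = 4.3×0.49 = 2.107, λ₂ = 4.3×0.51 = 2.193
Station 1: ρ₁ = 2.107/7.8 = 0.2701, L₁ = ρ₁/(1-ρ₁) = 0.2701/(1-0.2701) = 0.3701
Station 2: ρ₂ = 2.193/7.3 = 0.3004, L₂ = ρ₂/(1-ρ₂) = 0.3004/(1-0.3004) = 0.4294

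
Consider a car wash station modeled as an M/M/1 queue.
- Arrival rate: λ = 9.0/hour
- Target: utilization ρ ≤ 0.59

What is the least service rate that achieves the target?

ρ = λ/μ, so μ = λ/ρ
μ ≥ 9.0/0.59 = 15.2542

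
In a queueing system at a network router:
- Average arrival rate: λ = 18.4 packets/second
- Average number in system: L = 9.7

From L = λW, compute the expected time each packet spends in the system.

Little's Law: L = λW, so W = L/λ
W = 9.7/18.4 = 0.5272 seconds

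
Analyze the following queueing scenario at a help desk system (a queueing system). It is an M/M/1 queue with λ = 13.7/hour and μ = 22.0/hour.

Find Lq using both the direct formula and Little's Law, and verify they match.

Method 1 (direct): Lq = λ²/(μ(μ-λ)) = 187.69/(22.0 × 8.30) = 1.0279

Method 2 (Little's Law):
W = 1/(μ-λ) = 1/8.30 = 0.12048
Wq = W - 1/μ = 0.12048 - 0.045455 = 0.07503
Lq = λWq = 13.7 × 0.07503 = 1.0279 ✔ (matches Method 1)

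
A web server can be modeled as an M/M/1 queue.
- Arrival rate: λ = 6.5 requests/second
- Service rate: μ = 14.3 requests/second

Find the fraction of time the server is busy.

Server utilization: ρ = λ/μ
ρ = 6.5/14.3 = 0.4545
The server is busy 45.45% of the time.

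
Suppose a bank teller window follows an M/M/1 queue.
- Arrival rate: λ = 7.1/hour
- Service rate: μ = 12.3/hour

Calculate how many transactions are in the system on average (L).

ρ = λ/μ = 7.1/12.3 = 0.5772
For M/M/1: L = λ/(μ-λ)
L = 7.1/(12.3-7.1) = 7.1/5.20
L = 1.3654 transactions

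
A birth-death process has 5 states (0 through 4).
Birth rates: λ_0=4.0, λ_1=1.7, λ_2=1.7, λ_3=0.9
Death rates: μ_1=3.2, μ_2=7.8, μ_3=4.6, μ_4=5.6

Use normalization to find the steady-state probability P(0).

Ratios P(n)/P(0) = (λ₀···λₙ₋₁)/(μ₁···μₙ):
P(1)/P(0) = (4.0)/(3.2) = 1.2500
P(2)/P(0) = (4.0×1.7)/(3.2×7.8) = 0.2724
P(3)/P(0) = (4.0×1.7×1.7)/(3.2×7.8×4.6) = 0.1007
P(4)/P(0) = (4.0×1.7×1.7×0.9)/(3.2×7.8×4.6×5.6) = 0.01618

Normalization: ∑ P(n) = 1
P(0) × (1.0000 + 1.2500 + 0.2724 + 0.1007 + 0.01618) = 1
P(0) × 2.6393 = 1
P(0) = 1/2.6393 = 0.3789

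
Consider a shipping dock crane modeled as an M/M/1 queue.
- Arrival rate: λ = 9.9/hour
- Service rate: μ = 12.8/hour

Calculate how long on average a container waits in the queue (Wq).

First, compute utilization: ρ = λ/μ = 9.9/12.8 = 0.7734
For M/M/1: Wq = λ/(μ(μ-λ))
Wq = 9.9/(12.8 × (12.8-9.9))
Wq = 9.9/(12.8 × 2.90)
Wq = 0.2667 hours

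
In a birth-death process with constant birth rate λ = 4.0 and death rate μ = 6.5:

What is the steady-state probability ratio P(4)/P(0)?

For constant rates: P(n)/P(0) = (λ/μ)^n
P(4)/P(0) = (4.0/6.5)^4 = 0.6154^4 = 0.1434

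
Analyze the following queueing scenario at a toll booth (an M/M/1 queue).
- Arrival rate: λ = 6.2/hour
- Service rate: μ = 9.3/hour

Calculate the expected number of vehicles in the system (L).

ρ = λ/μ = 6.2/9.3 = 0.6667
For M/M/1: L = λ/(μ-λ)
L = 6.2/(9.3-6.2) = 6.2/3.10
L = 2.0000 vehicles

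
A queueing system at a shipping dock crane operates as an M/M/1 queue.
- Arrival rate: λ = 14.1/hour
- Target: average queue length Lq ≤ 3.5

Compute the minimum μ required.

For M/M/1: Lq = λ²/(μ(μ-λ))
Need Lq ≤ 3.5, i.e. μ(μ-λ) ≥ λ²/3.5
μ² - 14.1μ - 198.81/3.5 ≥ 0  →  μ² - 14.1μ - 56.80286 ≥ 0
Quadratic formula (positive root): μ = [λ + √(λ² + 4×56.80286)]/2
Discriminant: 198.81 + 4×56.80286 = 426.0214, √426.0214 = 20.6403
μ ≥ (14.1 + 20.6403)/2 = 17.3701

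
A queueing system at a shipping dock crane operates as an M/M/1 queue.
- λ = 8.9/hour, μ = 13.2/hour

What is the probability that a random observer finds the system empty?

ρ = λ/μ = 8.9/13.2 = 0.6742
P(0) = 1 - ρ = 1 - 0.6742 = 0.3258
The server is idle 32.58% of the time.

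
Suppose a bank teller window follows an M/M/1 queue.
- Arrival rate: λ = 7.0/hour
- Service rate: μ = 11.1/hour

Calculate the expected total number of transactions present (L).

ρ = λ/μ = 7.0/11.1 = 0.6306
For M/M/1: L = λ/(μ-λ)
L = 7.0/(11.1-7.0) = 7.0/4.10
L = 1.7073 transactions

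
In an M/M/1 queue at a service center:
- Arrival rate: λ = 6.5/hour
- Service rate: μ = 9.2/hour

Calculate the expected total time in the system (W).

First, compute utilization: ρ = λ/μ = 6.5/9.2 = 0.7065
For M/M/1: W = 1/(μ-λ)
W = 1/(9.2-6.5) = 1/2.70
W = 0.3704 hours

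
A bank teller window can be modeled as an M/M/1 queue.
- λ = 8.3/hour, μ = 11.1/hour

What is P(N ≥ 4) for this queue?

ρ = λ/μ = 8.3/11.1 = 0.74775
P(N ≥ n) = ρⁿ
P(N ≥ 4) = 0.74775^4
P(N ≥ 4) = 0.3126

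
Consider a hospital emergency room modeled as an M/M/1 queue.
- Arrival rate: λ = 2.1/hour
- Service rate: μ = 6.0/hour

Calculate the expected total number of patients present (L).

ρ = λ/μ = 2.1/6.0 = 0.3500
For M/M/1: L = λ/(μ-λ)
L = 2.1/(6.0-2.1) = 2.1/3.90
L = 0.5385 patients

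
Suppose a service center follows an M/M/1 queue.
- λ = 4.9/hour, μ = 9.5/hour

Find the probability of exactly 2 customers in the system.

ρ = λ/μ = 4.9/9.5 = 0.5158
P(n) = (1-ρ)ρⁿ
P(2) = (1-0.5158) × 0.5158^2
P(2) = 0.4842 × 0.2660
P(2) = 0.1288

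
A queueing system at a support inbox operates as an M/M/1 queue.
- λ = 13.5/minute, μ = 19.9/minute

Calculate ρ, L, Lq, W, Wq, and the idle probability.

Step 1: ρ = λ/μ = 13.5/19.9 = 0.6784
Step 2: L = λ/(μ-λ) = 13.5/6.40 = 2.1094
Step 3: Lq = λ²/(μ(μ-λ)) = 182.25/(19.9×6.40) = 1.4310
Step 4: W = 1/(μ-λ) = 1/6.40 = 0.15625
Step 5: Wq = λ/(μ(μ-λ)) = 13.5/(19.9×6.40) = 0.1060
Step 6: P(0) = 1-ρ = 0.3216
Verify: L = λW = 13.5×0.15625 = 2.1094 ✔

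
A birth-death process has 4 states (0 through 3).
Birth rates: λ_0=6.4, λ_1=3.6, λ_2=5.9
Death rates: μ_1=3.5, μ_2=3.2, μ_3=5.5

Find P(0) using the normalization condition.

Ratios P(n)/P(0) = (λ₀···λₙ₋₁)/(μ₁···μₙ):
P(1)/P(0) = (6.4)/(3.5) = 1.8286
P(2)/P(0) = (6.4×3.6)/(3.5×3.2) = 2.0571
P(3)/P(0) = (6.4×3.6×5.9)/(3.5×3.2×5.5) = 2.2068

Normalization: ∑ P(n) = 1
P(0) × (1.0000 + 1.8286 + 2.0571 + 2.2068) = 1
P(0) × 7.0925 = 1
P(0) = 1/7.0925 = 0.1410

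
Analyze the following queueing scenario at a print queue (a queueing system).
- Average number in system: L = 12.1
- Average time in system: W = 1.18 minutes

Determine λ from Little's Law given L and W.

Little's Law: L = λW, so λ = L/W
λ = 12.1/1.18 = 10.2542 jobs/minute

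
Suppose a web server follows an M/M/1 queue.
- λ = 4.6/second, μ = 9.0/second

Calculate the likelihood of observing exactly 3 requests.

ρ = λ/μ = 4.6/9.0 = 0.51111
P(n) = (1-ρ)ρⁿ
P(3) = (1-0.51111) × 0.51111^3
P(3) = 0.48889 × 0.13352
P(3) = 0.06528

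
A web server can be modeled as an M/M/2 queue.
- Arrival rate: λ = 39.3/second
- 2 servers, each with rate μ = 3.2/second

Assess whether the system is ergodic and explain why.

Stability requires ρ = λ/(cμ) < 1
ρ = 39.3/(2 × 3.2) = 39.3/6.40 = 6.1406
Since 6.1406 ≥ 1, the system is UNSTABLE.
Need c > λ/μ = 39.3/3.2 = 12.28.
Minimum servers needed: c = 13.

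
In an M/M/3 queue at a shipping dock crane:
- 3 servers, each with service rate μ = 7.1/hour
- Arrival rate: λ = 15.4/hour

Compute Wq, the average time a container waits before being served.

Traffic intensity: ρ = λ/(cμ) = 15.4/(3×7.1) = 0.7230
Since ρ = 0.7230 < 1, system is stable.
Offered load a = λ/μ = cρ = 15.4/7.1 = 2.1690
P₀ = [ Σₙ₌₀^2 aⁿ/n! + a^3/(3!(1-ρ)) ]⁻¹
Σ = a^0/0! + a^1/1! + a^2/2! = 1.0000 + 2.1690 + 2.3523 = 5.5213
a^3/(3!(1-ρ)) = 10.2044/(6 × 0.276995) = 6.1399
P₀ = 1/(5.5213 + 6.1399) = 0.08575
Lq = P₀·a^3·ρ / (3!(1-ρ)²) = 0.085754 × 10.2044 × 0.72300 / (6 × 0.076726) = 1.3743
Wq = Lq/λ = 1.3743/15.4 = 0.08924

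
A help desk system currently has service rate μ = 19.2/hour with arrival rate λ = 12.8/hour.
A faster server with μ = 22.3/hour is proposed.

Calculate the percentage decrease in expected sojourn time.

System 1: ρ₁ = 12.8/19.2 = 0.6667, W₁ = 1/(19.2-12.8) = 0.1563
System 2: ρ₂ = 12.8/22.3 = 0.5740, W₂ = 1/(22.3-12.8) = 0.1053
Improvement: (W₁-W₂)/W₁ = (0.1563-0.1053)/0.1563 = 32.63%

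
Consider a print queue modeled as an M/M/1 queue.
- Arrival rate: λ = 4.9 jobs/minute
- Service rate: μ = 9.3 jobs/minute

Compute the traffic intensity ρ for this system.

Server utilization: ρ = λ/μ
ρ = 4.9/9.3 = 0.5269
The server is busy 52.69% of the time.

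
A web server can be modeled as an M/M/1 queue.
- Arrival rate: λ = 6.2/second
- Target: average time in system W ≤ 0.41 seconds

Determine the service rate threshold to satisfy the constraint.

For M/M/1: W = 1/(μ-λ)
Need W ≤ 0.41, so 1/(μ-λ) ≤ 0.41
μ - λ ≥ 1/0.41 = 2.4390
μ ≥ 6.2 + 2.4390 = 8.6390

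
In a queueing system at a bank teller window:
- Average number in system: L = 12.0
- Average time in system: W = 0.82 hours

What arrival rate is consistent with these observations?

Little's Law: L = λW, so λ = L/W
λ = 12.0/0.82 = 14.6341 transactions/hour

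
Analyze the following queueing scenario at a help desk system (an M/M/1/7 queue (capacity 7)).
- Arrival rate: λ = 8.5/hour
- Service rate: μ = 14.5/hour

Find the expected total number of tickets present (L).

ρ = λ/μ = 8.5/14.5 = 0.586207
P₀ = (1-ρ)/(1-ρ^(K+1)) = (1-0.586207)/(1-0.586207^8) = 0.4138/0.9861 = 0.4196
P_K = P₀×ρ^K = 0.4196 × 0.586207^7 = 0.4196 × 0.02379 = 0.009982
L = ρ[1 - (K+1)ρ^K + Kρ^(K+1)] / [(1-ρ)(1-ρ^(K+1))]
L = 0.586207 × (1 - 8×0.02379 + 7×0.01394) / ((1 - 0.586207) × (1 - 0.01394)) = 1.3035 tickets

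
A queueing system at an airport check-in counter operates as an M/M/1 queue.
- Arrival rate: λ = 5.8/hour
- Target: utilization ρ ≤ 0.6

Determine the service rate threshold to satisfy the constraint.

ρ = λ/μ, so μ = λ/ρ
μ ≥ 5.8/0.6 = 9.6667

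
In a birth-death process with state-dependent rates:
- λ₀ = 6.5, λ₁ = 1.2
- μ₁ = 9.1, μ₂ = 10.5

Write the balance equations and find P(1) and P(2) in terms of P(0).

Balance equations:
State 0: λ₀P₀ = μ₁P₁ → P₁ = (λ₀/μ₁)P₀ = (6.5/9.1)P₀ = 0.7143P₀
State 1: P₂ = (λ₀λ₁)/(μ₁μ₂)P₀ = (6.5×1.2)/(9.1×10.5)P₀ = 0.08163P₀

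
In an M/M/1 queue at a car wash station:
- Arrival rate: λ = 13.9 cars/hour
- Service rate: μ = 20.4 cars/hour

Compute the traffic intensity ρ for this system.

Server utilization: ρ = λ/μ
ρ = 13.9/20.4 = 0.6814
The server is busy 68.14% of the time.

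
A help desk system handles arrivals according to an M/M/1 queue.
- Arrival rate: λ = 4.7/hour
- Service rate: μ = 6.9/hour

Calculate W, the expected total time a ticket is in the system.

First, compute utilization: ρ = λ/μ = 4.7/6.9 = 0.6812
For M/M/1: W = 1/(μ-λ)
W = 1/(6.9-4.7) = 1/2.20
W = 0.4545 hours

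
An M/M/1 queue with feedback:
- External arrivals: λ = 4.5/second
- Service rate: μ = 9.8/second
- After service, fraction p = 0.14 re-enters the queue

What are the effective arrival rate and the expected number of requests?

Effective arrival rate: λ_eff = λ/(1-p) = 4.5/(1-0.14) = 4.5/0.86 = 5.23256
ρ = λ_eff/μ = 5.23256/9.8 = 0.53393
L = ρ/(1-ρ) = 0.53393/(1-0.53393) = 1.1456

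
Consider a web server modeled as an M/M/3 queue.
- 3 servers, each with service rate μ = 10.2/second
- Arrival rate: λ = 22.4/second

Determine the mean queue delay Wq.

Traffic intensity: ρ = λ/(cμ) = 22.4/(3×10.2) = 0.7320
Since ρ = 0.7320 < 1, system is stable.
Offered load a = λ/μ = cρ = 22.4/10.2 = 2.1961
P₀ = [ Σₙ₌₀^2 aⁿ/n! + a^3/(3!(1-ρ)) ]⁻¹
Σ = a^0/0! + a^1/1! + a^2/2! = 1.0000 + 2.1961 + 2.4114 = 5.6075
a^3/(3!(1-ρ)) = 10.5912/(6 × 0.267974) = 6.5872
P₀ = 1/(5.6075 + 6.5872) = 0.08200
Lq = P₀·a^3·ρ / (3!(1-ρ)²) = 0.082003 × 10.5912 × 0.73203 / (6 × 0.071810) = 1.4756
Wq = Lq/λ = 1.47559/22.4 = 0.06587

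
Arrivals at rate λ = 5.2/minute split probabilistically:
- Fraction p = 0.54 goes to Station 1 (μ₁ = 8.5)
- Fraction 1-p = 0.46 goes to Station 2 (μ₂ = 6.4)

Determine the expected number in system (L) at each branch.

Effective rates: λ₁ = 5.2×0.54 = 2.808, λ₂ = 5.2×0.46 = 2.392
Station 1: ρ₁ = 2.808/8.5 = 0.33035, L₁ = ρ₁/(1-ρ₁) = 0.33035/(1-0.33035) = 0.4933
Station 2: ρ₂ = 2.392/6.4 = 0.37375, L₂ = ρ₂/(1-ρ₂) = 0.37375/(1-0.37375) = 0.5968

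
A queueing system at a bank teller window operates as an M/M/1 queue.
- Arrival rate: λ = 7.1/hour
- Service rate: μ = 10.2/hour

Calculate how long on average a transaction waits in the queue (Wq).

First, compute utilization: ρ = λ/μ = 7.1/10.2 = 0.6961
For M/M/1: Wq = λ/(μ(μ-λ))
Wq = 7.1/(10.2 × (10.2-7.1))
Wq = 7.1/(10.2 × 3.10)
Wq = 0.2245 hours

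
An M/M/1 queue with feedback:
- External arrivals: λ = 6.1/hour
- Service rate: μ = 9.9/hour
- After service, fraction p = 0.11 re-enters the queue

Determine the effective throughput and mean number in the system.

Effective arrival rate: λ_eff = λ/(1-p) = 6.1/(1-0.11) = 6.1/0.89 = 6.85393
ρ = λ_eff/μ = 6.85393/9.9 = 0.69232
L = ρ/(1-ρ) = 0.69232/(1-0.69232) = 2.2501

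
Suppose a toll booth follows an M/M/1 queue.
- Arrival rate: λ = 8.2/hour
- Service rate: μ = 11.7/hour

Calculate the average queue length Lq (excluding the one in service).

ρ = λ/μ = 8.2/11.7 = 0.7009
For M/M/1: Lq = λ²/(μ(μ-λ))
Lq = 67.24/(11.7 × 3.50)
Lq = 1.6420 vehicles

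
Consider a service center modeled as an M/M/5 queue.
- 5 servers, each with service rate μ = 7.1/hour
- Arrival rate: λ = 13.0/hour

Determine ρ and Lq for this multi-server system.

Traffic intensity: ρ = λ/(cμ) = 13.0/(5×7.1) = 0.3662
Since ρ = 0.3662 < 1, system is stable.
Offered load a = λ/μ = cρ = 13.0/7.1 = 1.8310
P₀ = [ Σₙ₌₀^4 aⁿ/n! + a^5/(5!(1-ρ)) ]⁻¹
Σ = a^0/0! + a^1/1! + a^2/2! + a^3/3! + a^4/4! = 1.00000 + 1.83099 + 1.67625 + 1.02307 + 0.468305 = 5.9986
a^5/(5!(1-ρ)) = 20.5790/(120 × 0.6338) = 0.2706
P₀ = 1/(5.9986 + 0.2706) = 0.1595
Lq = P₀·a^5·ρ / (5!(1-ρ)²) = 0.1595 × 20.5790 × 0.3662 / (120 × 0.4017) = 0.02494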